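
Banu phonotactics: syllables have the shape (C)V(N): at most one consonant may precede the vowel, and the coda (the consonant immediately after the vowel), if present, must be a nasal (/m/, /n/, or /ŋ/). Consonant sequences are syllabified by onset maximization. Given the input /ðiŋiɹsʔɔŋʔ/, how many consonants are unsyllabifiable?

3

The consonants /ɹ/, /s/, /ʔ/ cannot be parsed into a legal (C)V(N) syllable (only a nasal (/m/, /n/, or /ŋ/) is licensed in coda position; onsets are limited to one consonant).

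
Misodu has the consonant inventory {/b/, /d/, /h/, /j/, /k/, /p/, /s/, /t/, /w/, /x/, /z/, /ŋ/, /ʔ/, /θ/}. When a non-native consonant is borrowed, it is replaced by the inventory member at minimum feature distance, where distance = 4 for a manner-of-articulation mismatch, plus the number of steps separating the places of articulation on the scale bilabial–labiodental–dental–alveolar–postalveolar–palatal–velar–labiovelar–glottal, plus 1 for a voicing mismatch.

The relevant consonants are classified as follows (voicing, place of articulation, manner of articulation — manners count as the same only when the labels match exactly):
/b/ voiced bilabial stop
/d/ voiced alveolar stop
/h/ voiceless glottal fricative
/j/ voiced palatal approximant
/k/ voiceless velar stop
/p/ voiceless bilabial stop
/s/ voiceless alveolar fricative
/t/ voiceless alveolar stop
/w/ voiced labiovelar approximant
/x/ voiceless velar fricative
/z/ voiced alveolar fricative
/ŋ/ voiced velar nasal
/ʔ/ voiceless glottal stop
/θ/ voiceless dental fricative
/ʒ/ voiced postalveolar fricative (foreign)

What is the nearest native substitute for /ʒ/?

z

/z/ is closest: same manner (fricative), place distance 1 (postalveolar→alveolar), same voicing; total 1. Next closest is /s/ at distance 2.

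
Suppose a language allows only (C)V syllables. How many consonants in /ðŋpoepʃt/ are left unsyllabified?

5

Under (C)V, the unsyllabifiable consonants are /ð/, /ŋ/, /p/, /ʃ/, /t/ (no codas are permitted; onsets are limited to one consonant).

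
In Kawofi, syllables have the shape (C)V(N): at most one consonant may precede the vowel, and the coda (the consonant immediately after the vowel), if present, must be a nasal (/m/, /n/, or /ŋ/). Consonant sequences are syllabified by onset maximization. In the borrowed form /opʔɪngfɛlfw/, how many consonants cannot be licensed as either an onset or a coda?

5

Under (C)V(N), the unsyllabifiable consonants are /p/, /g/, /l/, /f/, /w/ (only a nasal (/m/, /n/, or /ŋ/) is licensed in coda position; onsets are limited to one consonant).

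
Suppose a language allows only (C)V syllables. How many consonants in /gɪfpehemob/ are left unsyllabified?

2

Under (C)V, the unsyllabifiable consonants are /f/, /b/ (no codas are permitted; onsets are limited to one consonant).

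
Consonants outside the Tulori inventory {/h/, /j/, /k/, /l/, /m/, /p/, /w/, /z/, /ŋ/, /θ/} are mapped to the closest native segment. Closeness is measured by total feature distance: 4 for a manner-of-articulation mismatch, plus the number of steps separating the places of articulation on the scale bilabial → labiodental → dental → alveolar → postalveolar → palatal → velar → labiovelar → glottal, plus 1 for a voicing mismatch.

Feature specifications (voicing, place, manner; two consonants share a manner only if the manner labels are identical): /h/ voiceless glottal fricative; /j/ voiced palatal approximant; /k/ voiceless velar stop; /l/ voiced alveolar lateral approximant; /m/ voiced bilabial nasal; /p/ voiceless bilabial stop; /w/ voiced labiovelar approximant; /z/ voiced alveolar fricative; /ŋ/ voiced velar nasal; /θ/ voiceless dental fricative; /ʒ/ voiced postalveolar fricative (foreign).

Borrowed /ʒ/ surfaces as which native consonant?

z

/z/ is closest: same manner (fricative), place distance 1 (postalveolar→alveolar), same voicing; total 1. Next closest is /θ/ at distance 3.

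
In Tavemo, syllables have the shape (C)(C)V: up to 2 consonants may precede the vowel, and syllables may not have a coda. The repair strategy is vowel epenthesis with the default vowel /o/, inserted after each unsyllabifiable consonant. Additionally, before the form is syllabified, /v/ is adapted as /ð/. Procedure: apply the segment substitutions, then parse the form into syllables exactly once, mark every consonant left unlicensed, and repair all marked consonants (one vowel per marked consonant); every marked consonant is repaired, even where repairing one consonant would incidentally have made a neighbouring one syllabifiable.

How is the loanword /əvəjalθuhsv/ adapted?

Substitution: /v/ → /ð/, giving /əðəjalθuhsð/.
The consonants /h/, /s/, /ð/ cannot be parsed into a legal (C)(C)V syllable (no codas are permitted; onsets may contain at most 2 consonants).
Inserting the epenthetic vowel yields /h/ → /ho/, /s/ → /so/, /ð/ → /ðo/.

əðəjalθuhosoðo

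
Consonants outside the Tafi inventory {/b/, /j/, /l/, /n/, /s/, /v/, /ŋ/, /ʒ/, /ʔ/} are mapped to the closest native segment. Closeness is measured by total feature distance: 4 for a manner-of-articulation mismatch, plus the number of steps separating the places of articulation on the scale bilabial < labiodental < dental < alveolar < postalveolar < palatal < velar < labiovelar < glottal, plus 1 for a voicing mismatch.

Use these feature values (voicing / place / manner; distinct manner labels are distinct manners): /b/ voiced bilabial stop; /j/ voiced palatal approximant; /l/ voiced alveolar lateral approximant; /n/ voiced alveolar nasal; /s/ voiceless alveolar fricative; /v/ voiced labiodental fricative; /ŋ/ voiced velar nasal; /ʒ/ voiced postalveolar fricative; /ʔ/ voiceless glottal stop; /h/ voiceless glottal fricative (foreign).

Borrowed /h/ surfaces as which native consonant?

/ʔ/ is closest: manner differs (fricative→stop, +4), place distance 0 (glottal→glottal), same voicing; total 4. Next closest is /s/ at distance 5.

ʔ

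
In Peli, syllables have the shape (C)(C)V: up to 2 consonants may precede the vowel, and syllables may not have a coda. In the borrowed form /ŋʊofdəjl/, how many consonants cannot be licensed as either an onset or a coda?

2

The consonants /j/, /l/ cannot be parsed into a legal (C)(C)V syllable (no codas are permitted; onsets may contain at most 2 consonants).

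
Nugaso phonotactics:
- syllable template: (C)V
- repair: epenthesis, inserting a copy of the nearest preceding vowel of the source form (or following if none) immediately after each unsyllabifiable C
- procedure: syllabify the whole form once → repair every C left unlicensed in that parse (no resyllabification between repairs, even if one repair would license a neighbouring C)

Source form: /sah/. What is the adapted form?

saha

The consonants /h/ cannot be parsed into a legal (C)V syllable (no codas are permitted; onsets are limited to one consonant).
Each unlicensed consonant becomes the onset of a new syllable: /h/ → /ha/.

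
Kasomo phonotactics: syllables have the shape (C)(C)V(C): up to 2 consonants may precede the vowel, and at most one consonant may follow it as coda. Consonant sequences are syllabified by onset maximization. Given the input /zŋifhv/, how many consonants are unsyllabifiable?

2

The consonants /h/, /v/ cannot be parsed into a legal (C)(C)V(C) syllable (at most one coda consonant is licensed; onsets may contain at most 2 consonants).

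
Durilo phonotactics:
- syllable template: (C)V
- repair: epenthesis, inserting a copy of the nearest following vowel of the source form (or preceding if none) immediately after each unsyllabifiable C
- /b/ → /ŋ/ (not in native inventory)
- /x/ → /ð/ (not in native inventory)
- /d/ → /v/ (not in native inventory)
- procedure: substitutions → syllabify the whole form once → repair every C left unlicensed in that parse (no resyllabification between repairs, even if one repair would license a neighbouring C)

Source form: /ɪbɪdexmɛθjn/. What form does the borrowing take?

ɪŋɪveðɛmɛθɛjɛnɛ

Substitution: /b/ → /ŋ/, /d/ → /v/, /x/ → /ð/, giving /ɪŋɪveðmɛθjn/.
Syllabifying with onset maximization leaves /ð/, /θ/, /j/, /n/ stranded (no codas are permitted; onsets are limited to one consonant).
Inserting the epenthetic vowel yields /ð/ → /ðɛ/, /θ/ → /θɛ/, /j/ → /jɛ/, /n/ → /nɛ/.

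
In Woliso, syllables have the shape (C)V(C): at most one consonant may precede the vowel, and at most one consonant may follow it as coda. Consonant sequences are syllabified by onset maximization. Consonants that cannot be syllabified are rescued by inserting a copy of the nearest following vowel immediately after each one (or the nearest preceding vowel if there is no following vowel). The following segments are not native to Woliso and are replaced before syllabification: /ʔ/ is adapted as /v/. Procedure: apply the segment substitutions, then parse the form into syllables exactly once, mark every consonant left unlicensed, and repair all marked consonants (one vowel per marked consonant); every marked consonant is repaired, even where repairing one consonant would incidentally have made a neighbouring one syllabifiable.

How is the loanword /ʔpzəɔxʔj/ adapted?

Substitution: /ʔ/ → /v/, giving /vpzəɔxvj/.
The consonants /v/, /p/, /v/, /j/ cannot be parsed into a legal (C)V(C) syllable (at most one coda consonant is licensed; onsets are limited to one consonant).
Inserting the epenthetic vowel yields /v/ → /və/, /p/ → /pə/, /v/ → /vɔ/, /j/ → /jɔ/.

vəpəzəɔxvɔjɔ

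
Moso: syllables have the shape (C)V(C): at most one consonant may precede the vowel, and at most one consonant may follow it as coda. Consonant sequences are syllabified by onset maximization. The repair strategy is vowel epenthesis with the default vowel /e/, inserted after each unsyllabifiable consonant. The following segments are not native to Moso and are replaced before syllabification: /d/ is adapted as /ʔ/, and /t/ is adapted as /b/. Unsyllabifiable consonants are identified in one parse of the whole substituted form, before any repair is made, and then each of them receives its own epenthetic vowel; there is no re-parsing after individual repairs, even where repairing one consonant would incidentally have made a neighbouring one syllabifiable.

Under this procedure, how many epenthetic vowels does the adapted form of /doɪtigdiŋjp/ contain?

After substitution the input is /ʔoɪbigʔiŋjp/.
The unsyllabifiable consonants are /j/, /p/; each receives one epenthetic vowel.

2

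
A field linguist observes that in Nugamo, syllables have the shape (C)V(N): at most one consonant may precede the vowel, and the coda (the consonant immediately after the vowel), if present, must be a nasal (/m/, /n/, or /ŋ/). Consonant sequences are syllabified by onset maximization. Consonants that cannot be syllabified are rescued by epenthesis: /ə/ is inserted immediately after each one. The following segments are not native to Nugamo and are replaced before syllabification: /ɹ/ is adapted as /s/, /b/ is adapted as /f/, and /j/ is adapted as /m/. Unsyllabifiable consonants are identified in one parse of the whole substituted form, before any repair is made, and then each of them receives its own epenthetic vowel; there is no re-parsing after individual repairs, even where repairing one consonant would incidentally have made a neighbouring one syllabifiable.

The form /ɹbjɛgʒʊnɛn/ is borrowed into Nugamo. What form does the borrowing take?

Substitution: /ɹ/ → /s/, /b/ → /f/, /j/ → /m/, giving /sfmɛgʒʊnɛn/.
The consonants /s/, /f/, /g/ cannot be parsed into a legal (C)V(N) syllable (only a nasal (/m/, /n/, or /ŋ/) is licensed in coda position; onsets are limited to one consonant).
Each unlicensed consonant becomes the onset of a new syllable: /s/ → /sə/, /f/ → /fə/, /g/ → /gə/.

səfəmɛgəʒʊnɛn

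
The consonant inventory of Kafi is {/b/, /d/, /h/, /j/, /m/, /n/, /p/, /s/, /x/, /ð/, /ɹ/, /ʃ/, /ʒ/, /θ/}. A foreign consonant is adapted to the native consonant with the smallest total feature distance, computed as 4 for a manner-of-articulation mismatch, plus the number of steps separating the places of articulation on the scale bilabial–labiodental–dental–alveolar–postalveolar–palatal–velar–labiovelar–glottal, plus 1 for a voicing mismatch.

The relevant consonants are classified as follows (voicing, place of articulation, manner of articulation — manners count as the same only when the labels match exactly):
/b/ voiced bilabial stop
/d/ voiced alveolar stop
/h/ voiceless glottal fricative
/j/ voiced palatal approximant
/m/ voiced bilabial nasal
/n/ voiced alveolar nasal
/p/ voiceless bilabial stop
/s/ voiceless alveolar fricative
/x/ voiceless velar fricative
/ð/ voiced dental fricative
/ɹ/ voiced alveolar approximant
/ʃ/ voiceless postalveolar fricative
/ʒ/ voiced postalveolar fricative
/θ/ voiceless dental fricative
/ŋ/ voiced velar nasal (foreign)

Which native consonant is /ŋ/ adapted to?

/n/ is closest: same manner (nasal), place distance 3 (velar→alveolar), same voicing; total 3. Next closest is /j/ at distance 5.

n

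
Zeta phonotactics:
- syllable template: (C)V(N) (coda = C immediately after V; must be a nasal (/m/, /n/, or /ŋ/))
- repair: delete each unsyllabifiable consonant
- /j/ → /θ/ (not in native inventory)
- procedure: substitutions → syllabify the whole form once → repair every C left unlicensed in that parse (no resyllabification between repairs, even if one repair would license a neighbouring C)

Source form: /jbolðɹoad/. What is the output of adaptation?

boɹoa

Substitution: /j/ → /θ/, giving /θbolðɹoad/.
The consonants /θ/, /l/, /ð/, /d/ cannot be parsed into a legal (C)V(N) syllable (only a nasal (/m/, /n/, or /ŋ/) is licensed in coda position; onsets are limited to one consonant).
Deletion applies to /θ/, /l/, /ð/, /d/.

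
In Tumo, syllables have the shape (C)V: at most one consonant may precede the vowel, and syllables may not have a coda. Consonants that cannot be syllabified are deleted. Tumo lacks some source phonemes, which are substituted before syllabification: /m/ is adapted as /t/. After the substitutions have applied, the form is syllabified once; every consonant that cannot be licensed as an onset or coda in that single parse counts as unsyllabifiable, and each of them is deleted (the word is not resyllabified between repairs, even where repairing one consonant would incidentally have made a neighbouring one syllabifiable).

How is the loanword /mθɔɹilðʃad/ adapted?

Substitution: /m/ → /t/, giving /tθɔɹilðʃad/.
The consonants /t/, /l/, /ð/, /d/ cannot be parsed into a legal (C)V syllable (no codas are permitted; onsets are limited to one consonant).
Each unlicensed consonant is deleted: /t/, /l/, /ð/, /d/.

θɔɹiʃa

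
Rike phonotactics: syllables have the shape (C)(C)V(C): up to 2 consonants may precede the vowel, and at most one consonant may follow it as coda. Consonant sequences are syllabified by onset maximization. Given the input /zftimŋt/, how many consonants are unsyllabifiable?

The consonants /z/, /ŋ/, /t/ cannot be parsed into a legal (C)(C)V(C) syllable (at most one coda consonant is licensed; onsets may contain at most 2 consonants).

3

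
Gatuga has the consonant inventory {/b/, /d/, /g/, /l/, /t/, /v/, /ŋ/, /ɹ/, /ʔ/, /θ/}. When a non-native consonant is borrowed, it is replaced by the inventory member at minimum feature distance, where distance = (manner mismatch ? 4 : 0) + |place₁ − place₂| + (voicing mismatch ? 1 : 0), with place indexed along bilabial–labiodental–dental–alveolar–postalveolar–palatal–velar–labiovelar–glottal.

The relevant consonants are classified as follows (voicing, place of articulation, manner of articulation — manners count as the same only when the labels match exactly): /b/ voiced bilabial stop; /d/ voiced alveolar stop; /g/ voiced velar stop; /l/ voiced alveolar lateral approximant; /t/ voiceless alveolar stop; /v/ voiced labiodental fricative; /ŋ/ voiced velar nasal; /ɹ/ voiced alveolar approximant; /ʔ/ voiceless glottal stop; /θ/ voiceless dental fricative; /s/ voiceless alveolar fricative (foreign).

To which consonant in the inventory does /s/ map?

θ

/θ/ is closest: same manner (fricative), place distance 1 (alveolar→dental), same voicing; total 1. Next closest is /v/ at distance 3.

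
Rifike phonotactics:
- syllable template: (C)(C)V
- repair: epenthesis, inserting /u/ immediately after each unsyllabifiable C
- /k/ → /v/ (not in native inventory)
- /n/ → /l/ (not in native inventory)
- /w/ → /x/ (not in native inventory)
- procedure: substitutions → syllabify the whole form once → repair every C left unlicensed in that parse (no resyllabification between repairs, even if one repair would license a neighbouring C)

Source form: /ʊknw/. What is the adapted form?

ʊvuluxu

Substitution: /k/ → /v/, /n/ → /l/, /w/ → /x/, giving /ʊvlx/.
Under (C)(C)V, the unsyllabifiable consonants are /v/, /l/, /x/ (no codas are permitted; onsets may contain at most 2 consonants).
Epenthesis after each stranded consonant: /v/ → /vu/, /l/ → /lu/, /x/ → /xu/.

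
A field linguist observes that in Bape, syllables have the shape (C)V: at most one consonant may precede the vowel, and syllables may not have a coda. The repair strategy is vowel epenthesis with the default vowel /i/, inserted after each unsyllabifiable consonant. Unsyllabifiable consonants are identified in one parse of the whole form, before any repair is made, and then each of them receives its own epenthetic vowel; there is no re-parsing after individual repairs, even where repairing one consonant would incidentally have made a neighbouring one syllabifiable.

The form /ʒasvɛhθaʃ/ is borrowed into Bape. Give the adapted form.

ʒasivɛhiθaʃi

Under (C)V, the unsyllabifiable consonants are /s/, /h/, /ʃ/ (no codas are permitted; onsets are limited to one consonant).
Each unlicensed consonant becomes the onset of a new syllable: /s/ → /si/, /h/ → /hi/, /ʃ/ → /ʃi/.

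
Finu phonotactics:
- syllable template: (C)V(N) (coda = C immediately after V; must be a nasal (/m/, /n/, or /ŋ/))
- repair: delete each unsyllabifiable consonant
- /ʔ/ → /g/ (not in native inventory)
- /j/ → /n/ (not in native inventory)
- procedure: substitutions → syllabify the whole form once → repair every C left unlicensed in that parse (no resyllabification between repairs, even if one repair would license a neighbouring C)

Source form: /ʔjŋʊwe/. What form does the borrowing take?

ŋʊwe

Substitution: /ʔ/ → /g/, /j/ → /n/, giving /gnŋʊwe/.
Syllabifying with onset maximization leaves /g/, /n/ stranded (only a nasal (/m/, /n/, or /ŋ/) is licensed in coda position; onsets are limited to one consonant).
Each unlicensed consonant is deleted: /g/, /n/.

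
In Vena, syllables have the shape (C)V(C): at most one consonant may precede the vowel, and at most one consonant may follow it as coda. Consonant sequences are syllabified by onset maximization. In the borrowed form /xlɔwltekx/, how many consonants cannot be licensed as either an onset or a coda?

The consonants /x/, /l/, /x/ cannot be parsed into a legal (C)V(C) syllable (at most one coda consonant is licensed; onsets are limited to one consonant).

3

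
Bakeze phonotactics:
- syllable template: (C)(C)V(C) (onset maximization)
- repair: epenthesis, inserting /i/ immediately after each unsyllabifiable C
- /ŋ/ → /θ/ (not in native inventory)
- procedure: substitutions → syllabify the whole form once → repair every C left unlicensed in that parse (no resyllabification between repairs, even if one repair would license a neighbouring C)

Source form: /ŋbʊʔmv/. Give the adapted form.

Substitution: /ŋ/ → /θ/, giving /θbʊʔmv/.
Under (C)(C)V(C), the unsyllabifiable consonants are /m/, /v/ (at most one coda consonant is licensed; onsets may contain at most 2 consonants).
Each unlicensed consonant becomes the onset of a new syllable: /m/ → /mi/, /v/ → /vi/.

θbʊʔmivi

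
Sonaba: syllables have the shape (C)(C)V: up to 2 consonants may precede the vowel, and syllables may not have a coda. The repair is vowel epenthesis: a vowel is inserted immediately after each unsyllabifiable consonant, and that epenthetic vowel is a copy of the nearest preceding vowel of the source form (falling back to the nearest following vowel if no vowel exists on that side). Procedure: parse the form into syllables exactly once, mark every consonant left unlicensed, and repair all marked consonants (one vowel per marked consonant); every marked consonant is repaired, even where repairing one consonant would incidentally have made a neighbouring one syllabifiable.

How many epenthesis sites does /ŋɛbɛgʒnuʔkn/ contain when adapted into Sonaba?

The unsyllabifiable consonants are /g/, /ʔ/, /k/, /n/; each receives one epenthetic vowel.

4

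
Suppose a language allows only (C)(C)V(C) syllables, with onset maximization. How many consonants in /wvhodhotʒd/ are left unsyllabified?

3

Syllabifying with onset maximization leaves /w/, /ʒ/, /d/ stranded (at most one coda consonant is licensed; onsets may contain at most 2 consonants).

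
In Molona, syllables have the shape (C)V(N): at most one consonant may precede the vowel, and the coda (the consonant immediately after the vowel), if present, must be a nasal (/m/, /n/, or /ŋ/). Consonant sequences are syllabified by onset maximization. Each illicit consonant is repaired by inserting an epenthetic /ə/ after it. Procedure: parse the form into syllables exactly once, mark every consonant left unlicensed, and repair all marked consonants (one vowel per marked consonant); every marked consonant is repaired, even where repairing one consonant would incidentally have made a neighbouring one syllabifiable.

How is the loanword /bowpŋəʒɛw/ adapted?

Under (C)V(N), the unsyllabifiable consonants are /w/, /p/, /w/ (only a nasal (/m/, /n/, or /ŋ/) is licensed in coda position; onsets are limited to one consonant).
Epenthesis after each stranded consonant: /w/ → /wə/, /p/ → /pə/, /w/ → /wə/.

bowəpəŋəʒɛwə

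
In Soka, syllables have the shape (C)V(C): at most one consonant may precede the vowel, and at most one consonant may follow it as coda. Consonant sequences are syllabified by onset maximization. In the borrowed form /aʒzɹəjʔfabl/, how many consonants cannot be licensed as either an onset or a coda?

The consonants /z/, /ʔ/, /l/ cannot be parsed into a legal (C)V(C) syllable (at most one coda consonant is licensed; onsets are limited to one consonant).

3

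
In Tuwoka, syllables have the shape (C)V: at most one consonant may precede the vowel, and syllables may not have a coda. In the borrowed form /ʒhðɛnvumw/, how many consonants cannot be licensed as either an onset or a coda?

The consonants /ʒ/, /h/, /n/, /m/, /w/ cannot be parsed into a legal (C)V syllable (no codas are permitted; onsets are limited to one consonant).

5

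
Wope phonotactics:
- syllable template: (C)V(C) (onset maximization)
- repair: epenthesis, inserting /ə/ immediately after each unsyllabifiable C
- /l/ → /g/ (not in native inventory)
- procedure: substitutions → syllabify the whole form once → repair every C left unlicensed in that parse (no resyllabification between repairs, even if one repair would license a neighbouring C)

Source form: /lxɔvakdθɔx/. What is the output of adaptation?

gəxɔvakdəθɔx

Substitution: /l/ → /g/, giving /gxɔvakdθɔx/.
The consonants /g/, /d/ cannot be parsed into a legal (C)V(C) syllable (at most one coda consonant is licensed; onsets are limited to one consonant).
Epenthesis after each stranded consonant: /g/ → /gə/, /d/ → /də/.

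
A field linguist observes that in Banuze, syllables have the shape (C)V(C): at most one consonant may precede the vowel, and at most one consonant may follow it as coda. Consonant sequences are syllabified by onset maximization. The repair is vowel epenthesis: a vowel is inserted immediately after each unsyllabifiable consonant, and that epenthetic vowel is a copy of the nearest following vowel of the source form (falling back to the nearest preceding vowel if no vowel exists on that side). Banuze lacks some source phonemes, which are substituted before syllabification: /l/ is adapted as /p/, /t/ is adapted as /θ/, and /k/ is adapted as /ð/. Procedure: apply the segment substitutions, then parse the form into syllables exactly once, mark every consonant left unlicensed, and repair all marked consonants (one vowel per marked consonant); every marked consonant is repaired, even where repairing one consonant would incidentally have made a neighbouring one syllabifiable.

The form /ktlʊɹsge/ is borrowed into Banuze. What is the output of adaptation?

ðʊθʊpʊɹsege

Substitution: /k/ → /ð/, /t/ → /θ/, /l/ → /p/, giving /ðθpʊɹsge/.
The consonants /ð/, /θ/, /s/ cannot be parsed into a legal (C)V(C) syllable (at most one coda consonant is licensed; onsets are limited to one consonant).
Each unlicensed consonant becomes the onset of a new syllable: /ð/ → /ðʊ/, /θ/ → /θʊ/, /s/ → /se/.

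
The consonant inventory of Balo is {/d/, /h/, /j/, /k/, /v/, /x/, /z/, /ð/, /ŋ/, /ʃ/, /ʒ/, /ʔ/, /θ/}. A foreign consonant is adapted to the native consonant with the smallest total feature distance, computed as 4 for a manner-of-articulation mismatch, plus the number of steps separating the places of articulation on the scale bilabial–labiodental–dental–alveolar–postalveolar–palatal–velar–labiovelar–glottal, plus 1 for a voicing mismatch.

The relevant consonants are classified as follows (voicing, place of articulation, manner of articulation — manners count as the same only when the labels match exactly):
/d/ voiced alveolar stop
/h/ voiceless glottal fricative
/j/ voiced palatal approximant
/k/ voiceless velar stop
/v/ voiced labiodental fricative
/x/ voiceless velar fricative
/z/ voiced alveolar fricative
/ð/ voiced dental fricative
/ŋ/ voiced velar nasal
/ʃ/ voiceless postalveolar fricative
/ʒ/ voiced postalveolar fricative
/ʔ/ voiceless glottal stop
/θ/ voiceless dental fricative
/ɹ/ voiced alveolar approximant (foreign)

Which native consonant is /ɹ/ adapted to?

j

/j/ is closest: same manner (approximant), place distance 2 (alveolar→palatal), same voicing; total 2. Next closest is /d/ at distance 4.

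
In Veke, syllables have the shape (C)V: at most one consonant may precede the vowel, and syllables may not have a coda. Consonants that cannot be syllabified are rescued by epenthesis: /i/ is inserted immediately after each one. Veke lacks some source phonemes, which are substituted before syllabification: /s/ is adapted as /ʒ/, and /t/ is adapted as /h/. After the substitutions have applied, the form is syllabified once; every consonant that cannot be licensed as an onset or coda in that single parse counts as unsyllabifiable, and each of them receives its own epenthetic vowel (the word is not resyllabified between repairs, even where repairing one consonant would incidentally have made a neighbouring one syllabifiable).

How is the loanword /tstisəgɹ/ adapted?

hiʒihiʒəgiɹi

Substitution: /t/ → /h/, /s/ → /ʒ/, giving /hʒhiʒəgɹ/.
Under (C)V, the unsyllabifiable consonants are /h/, /ʒ/, /g/, /ɹ/ (no codas are permitted; onsets are limited to one consonant).
Inserting the epenthetic vowel yields /h/ → /hi/, /ʒ/ → /ʒi/, /g/ → /gi/, /ɹ/ → /ɹi/.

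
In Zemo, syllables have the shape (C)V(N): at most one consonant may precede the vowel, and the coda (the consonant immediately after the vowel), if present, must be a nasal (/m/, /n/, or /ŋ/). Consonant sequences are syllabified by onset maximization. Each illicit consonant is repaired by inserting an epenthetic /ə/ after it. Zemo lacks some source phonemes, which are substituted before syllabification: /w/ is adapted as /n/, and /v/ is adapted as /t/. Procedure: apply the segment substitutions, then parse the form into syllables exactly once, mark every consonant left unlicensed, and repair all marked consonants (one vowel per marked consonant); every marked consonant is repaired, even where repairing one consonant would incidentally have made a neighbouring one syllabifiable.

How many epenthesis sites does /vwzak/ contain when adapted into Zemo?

3

After substitution the input is /tnzak/.
The unsyllabifiable consonants are /t/, /n/, /k/; each receives one epenthetic vowel.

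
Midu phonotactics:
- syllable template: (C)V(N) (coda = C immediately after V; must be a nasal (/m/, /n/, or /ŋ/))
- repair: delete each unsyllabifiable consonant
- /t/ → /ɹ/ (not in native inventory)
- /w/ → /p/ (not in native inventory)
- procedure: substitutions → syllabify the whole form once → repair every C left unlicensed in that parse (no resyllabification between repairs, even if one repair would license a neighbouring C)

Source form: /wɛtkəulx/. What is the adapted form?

Substitution: /w/ → /p/, /t/ → /ɹ/, giving /pɛɹkəulx/.
Under (C)V(N), the unsyllabifiable consonants are /ɹ/, /l/, /x/ (only a nasal (/m/, /n/, or /ŋ/) is licensed in coda position; onsets are limited to one consonant).
Deleting the stranded consonants removes /ɹ/, /l/, /x/.

pɛkəu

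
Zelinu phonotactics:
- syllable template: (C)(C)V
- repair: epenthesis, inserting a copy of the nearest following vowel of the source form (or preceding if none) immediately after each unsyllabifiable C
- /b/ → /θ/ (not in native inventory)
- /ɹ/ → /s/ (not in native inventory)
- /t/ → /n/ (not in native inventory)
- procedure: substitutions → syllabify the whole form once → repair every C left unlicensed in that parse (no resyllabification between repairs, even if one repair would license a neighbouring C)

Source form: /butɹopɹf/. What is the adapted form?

Substitution: /b/ → /θ/, /t/ → /n/, /ɹ/ → /s/, giving /θunsopsf/.
Syllabifying with onset maximization leaves /p/, /s/, /f/ stranded (no codas are permitted; onsets may contain at most 2 consonants).
Epenthesis after each stranded consonant: /p/ → /po/, /s/ → /so/, /f/ → /fo/.

θunsoposofo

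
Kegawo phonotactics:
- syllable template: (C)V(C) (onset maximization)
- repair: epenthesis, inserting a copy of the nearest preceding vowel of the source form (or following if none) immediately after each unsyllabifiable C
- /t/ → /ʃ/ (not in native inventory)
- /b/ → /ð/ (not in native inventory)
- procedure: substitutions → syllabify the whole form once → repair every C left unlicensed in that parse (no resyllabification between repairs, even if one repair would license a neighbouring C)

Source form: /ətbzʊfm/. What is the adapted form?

əʃðəzʊfmʊ

Substitution: /t/ → /ʃ/, /b/ → /ð/, giving /əʃðzʊfm/.
Under (C)V(C), the unsyllabifiable consonants are /ð/, /m/ (at most one coda consonant is licensed; onsets are limited to one consonant).
Inserting the epenthetic vowel yields /ð/ → /ðə/, /m/ → /mʊ/.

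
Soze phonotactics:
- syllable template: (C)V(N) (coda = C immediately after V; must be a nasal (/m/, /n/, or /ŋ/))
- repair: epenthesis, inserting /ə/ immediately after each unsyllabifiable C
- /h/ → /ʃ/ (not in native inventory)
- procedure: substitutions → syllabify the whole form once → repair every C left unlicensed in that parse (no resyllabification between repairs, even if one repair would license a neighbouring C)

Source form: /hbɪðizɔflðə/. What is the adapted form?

Substitution: /h/ → /ʃ/, giving /ʃbɪðizɔflðə/.
Under (C)V(N), the unsyllabifiable consonants are /ʃ/, /f/, /l/ (only a nasal (/m/, /n/, or /ŋ/) is licensed in coda position; onsets are limited to one consonant).
Each unlicensed consonant becomes the onset of a new syllable: /ʃ/ → /ʃə/, /f/ → /fə/, /l/ → /lə/.

ʃəbɪðizɔfələðə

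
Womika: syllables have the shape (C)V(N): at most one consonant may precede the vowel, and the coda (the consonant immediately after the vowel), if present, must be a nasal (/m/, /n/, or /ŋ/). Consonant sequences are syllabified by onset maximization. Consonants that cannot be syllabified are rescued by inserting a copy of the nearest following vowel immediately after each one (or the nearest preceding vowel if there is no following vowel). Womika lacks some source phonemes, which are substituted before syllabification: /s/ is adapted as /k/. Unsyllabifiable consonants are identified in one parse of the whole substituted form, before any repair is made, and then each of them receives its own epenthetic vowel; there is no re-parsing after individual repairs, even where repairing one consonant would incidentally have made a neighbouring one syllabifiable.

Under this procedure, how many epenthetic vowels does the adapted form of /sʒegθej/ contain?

3

After substitution the input is /kʒegθej/.
The unsyllabifiable consonants are /k/, /g/, /j/; each receives one epenthetic vowel.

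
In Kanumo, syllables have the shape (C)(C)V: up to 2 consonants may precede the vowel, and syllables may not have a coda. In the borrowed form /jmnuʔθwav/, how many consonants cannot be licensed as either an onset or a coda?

The consonants /j/, /ʔ/, /v/ cannot be parsed into a legal (C)(C)V syllable (no codas are permitted; onsets may contain at most 2 consonants).

3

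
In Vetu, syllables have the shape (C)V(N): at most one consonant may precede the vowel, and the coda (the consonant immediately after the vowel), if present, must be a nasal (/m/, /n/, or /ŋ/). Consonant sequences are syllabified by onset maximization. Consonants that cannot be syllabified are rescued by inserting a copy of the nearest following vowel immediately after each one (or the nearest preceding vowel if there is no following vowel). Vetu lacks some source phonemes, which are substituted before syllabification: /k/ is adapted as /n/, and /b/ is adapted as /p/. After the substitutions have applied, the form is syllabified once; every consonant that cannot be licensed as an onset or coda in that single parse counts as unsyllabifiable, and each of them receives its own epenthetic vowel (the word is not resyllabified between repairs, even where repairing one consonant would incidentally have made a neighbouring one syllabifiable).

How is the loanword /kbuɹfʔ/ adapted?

Substitution: /k/ → /n/, /b/ → /p/, giving /npuɹfʔ/.
Under (C)V(N), the unsyllabifiable consonants are /n/, /ɹ/, /f/, /ʔ/ (only a nasal (/m/, /n/, or /ŋ/) is licensed in coda position; onsets are limited to one consonant).
Epenthesis after each stranded consonant: /n/ → /nu/, /ɹ/ → /ɹu/, /f/ → /fu/, /ʔ/ → /ʔu/.

nupuɹufuʔu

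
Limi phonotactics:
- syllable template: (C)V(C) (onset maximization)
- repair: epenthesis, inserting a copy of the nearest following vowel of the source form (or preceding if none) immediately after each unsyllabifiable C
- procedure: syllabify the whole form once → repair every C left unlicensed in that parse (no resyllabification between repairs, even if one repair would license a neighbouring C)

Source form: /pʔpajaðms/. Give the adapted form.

paʔapajaðmasa

Under (C)V(C), the unsyllabifiable consonants are /p/, /ʔ/, /m/, /s/ (at most one coda consonant is licensed; onsets are limited to one consonant).
Epenthesis after each stranded consonant: /p/ → /pa/, /ʔ/ → /ʔa/, /m/ → /ma/, /s/ → /sa/.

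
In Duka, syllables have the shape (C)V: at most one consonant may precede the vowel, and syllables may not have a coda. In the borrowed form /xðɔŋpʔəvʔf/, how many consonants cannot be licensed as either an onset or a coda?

Syllabifying with onset maximization leaves /x/, /ŋ/, /p/, /v/, /ʔ/, /f/ stranded (no codas are permitted; onsets are limited to one consonant).

6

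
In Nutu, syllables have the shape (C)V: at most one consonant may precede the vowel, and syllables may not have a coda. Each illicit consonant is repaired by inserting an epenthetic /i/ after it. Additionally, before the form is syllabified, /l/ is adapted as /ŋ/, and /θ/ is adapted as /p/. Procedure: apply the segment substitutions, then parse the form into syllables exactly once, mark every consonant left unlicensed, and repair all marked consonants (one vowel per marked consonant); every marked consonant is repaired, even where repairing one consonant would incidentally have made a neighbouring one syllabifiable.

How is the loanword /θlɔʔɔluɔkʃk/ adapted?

piŋɔʔɔŋuɔkiʃiki

Substitution: /θ/ → /p/, /l/ → /ŋ/, giving /pŋɔʔɔŋuɔkʃk/.
Syllabifying with onset maximization leaves /p/, /k/, /ʃ/, /k/ stranded (no codas are permitted; onsets are limited to one consonant).
Epenthesis after each stranded consonant: /p/ → /pi/, /k/ → /ki/, /ʃ/ → /ʃi/, /k/ → /ki/.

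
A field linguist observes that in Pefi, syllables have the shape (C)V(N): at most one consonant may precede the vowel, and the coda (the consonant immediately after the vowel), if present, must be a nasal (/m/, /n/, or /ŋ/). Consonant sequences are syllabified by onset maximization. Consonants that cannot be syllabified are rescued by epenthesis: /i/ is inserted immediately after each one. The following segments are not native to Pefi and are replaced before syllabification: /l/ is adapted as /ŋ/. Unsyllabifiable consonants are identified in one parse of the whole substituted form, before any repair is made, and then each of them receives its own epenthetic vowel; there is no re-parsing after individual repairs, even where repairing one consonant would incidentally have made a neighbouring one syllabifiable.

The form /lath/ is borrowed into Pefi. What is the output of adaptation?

ŋatihi

Substitution: /l/ → /ŋ/, giving /ŋath/.
Syllabifying with onset maximization leaves /t/, /h/ stranded (only a nasal (/m/, /n/, or /ŋ/) is licensed in coda position; onsets are limited to one consonant).
Epenthesis after each stranded consonant: /t/ → /ti/, /h/ → /hi/.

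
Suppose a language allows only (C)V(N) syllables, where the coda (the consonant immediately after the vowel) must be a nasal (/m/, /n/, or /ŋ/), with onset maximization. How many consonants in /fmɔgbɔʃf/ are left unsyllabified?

4

The consonants /f/, /g/, /ʃ/, /f/ cannot be parsed into a legal (C)V(N) syllable (only a nasal (/m/, /n/, or /ŋ/) is licensed in coda position; onsets are limited to one consonant).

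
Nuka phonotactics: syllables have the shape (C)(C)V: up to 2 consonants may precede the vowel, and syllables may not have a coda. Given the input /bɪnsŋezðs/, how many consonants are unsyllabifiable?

The consonants /n/, /z/, /ð/, /s/ cannot be parsed into a legal (C)(C)V syllable (no codas are permitted; onsets may contain at most 2 consonants).

4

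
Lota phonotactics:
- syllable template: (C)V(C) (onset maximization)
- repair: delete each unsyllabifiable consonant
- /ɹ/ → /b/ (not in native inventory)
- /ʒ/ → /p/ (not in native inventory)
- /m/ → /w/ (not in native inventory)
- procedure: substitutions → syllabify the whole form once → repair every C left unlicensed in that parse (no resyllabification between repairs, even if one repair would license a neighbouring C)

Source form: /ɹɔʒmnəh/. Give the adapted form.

bɔpnəh

Substitution: /ɹ/ → /b/, /ʒ/ → /p/, /m/ → /w/, giving /bɔpwnəh/.
Syllabifying with onset maximization leaves /w/ stranded (at most one coda consonant is licensed; onsets are limited to one consonant).
Deleting the stranded consonants removes /w/.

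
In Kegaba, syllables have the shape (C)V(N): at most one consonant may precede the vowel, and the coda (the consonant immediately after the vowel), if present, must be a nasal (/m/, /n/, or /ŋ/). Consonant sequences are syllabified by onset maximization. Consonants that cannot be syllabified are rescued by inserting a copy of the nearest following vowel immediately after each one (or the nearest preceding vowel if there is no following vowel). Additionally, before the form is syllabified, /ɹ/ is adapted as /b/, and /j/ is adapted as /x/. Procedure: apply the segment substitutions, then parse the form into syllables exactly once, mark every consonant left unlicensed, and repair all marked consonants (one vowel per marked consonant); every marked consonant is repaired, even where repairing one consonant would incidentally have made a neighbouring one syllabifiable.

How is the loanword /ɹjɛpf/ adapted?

Substitution: /ɹ/ → /b/, /j/ → /x/, giving /bxɛpf/.
Syllabifying with onset maximization leaves /b/, /p/, /f/ stranded (only a nasal (/m/, /n/, or /ŋ/) is licensed in coda position; onsets are limited to one consonant).
Each unlicensed consonant becomes the onset of a new syllable: /b/ → /bɛ/, /p/ → /pɛ/, /f/ → /fɛ/.

bɛxɛpɛfɛ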